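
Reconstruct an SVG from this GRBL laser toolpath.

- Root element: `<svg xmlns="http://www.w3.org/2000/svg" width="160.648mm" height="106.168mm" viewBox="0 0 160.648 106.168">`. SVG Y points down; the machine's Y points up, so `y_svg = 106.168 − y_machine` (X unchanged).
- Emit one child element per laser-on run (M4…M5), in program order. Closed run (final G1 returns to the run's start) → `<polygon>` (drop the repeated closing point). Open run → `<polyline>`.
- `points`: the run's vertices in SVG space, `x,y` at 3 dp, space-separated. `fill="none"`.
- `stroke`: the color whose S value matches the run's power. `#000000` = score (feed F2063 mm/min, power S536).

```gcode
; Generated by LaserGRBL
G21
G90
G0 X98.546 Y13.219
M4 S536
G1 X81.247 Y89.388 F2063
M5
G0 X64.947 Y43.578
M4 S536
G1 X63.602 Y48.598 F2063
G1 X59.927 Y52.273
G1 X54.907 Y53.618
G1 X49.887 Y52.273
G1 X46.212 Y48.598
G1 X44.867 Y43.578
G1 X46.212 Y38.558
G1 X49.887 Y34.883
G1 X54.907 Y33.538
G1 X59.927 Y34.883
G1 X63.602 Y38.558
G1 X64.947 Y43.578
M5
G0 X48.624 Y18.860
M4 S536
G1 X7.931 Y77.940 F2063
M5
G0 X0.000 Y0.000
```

Each laser-on run becomes one SVG element. Flip Y back into SVG space with y_svg = 106.168 − y_machine. Every run uses S536, so all elements get stroke `#000000` (score).

Run 1: The run is open, so emit a `<polyline>` with points (Y-flipped): 98.546,92.949 81.247,16.780.

Run 2: The run returns to its start, so emit a `<polygon>` with points (Y-flipped): 64.947,62.590 63.602,57.570 59.927,53.895 54.907,52.550 49.887,53.895 46.212,57.570 44.867,62.590 46.212,67.610 49.887,71.285 54.907,72.630 59.927,71.285 63.602,67.610.

Run 3: The run is open, so emit a `<polyline>` with points (Y-flipped): 48.624,87.308 7.931,28.228.

<svg xmlns="http://www.w3.org/2000/svg" width="160.648mm" height="106.168mm" viewBox="0 0 160.648 106.168">
  <polyline points="98.546,92.949 81.247,16.780" fill="none" stroke="#000000"/>
  <polygon points="64.947,62.590 63.602,57.570 59.927,53.895 54.907,52.550 49.887,53.895 46.212,57.570 44.867,62.590 46.212,67.610 49.887,71.285 54.907,72.630 59.927,71.285 63.602,67.610" fill="none" stroke="#000000"/>
  <polyline points="48.624,87.308 7.931,28.228" fill="none" stroke="#000000"/>
</svg>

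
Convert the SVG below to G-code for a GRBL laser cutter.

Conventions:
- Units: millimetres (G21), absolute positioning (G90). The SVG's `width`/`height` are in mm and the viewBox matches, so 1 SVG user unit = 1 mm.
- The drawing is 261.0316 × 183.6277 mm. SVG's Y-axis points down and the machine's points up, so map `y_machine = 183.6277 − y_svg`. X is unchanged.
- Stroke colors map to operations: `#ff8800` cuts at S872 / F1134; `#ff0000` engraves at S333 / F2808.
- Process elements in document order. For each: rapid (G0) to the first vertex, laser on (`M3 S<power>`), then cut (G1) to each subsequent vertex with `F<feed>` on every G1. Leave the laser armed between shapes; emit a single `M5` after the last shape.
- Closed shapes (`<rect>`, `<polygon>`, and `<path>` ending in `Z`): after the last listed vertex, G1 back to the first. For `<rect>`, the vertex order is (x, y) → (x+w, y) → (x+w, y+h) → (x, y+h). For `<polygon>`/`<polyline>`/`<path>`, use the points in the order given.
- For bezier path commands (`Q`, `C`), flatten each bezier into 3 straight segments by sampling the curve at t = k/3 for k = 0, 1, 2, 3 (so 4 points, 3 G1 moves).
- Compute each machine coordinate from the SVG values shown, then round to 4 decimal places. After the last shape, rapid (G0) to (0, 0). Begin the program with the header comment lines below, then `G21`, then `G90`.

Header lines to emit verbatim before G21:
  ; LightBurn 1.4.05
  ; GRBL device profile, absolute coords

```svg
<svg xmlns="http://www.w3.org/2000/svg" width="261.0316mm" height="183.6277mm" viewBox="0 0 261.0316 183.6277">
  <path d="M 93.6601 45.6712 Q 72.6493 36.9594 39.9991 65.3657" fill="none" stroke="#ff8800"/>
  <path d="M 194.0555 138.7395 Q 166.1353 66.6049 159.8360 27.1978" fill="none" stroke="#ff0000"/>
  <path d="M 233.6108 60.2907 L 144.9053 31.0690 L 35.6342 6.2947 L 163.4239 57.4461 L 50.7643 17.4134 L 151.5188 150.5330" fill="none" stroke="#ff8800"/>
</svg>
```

; LightBurn 1.4.05
; GRBL device profile, absolute coords
G21
G90
G0 X93.6601 Y137.9565
M3 S872
G1 X78.3596 Y139.6401 F1134
G1 X60.4726 Y133.0753 F1134
G1 X39.9991 Y118.2620 F1134
G0 X194.0555 Y44.8882
M3 S333
G1 X177.8444 Y89.3415 F2808
G1 X166.4379 Y126.5221 F2808
G1 X159.8360 Y156.4299 F2808
G0 X233.6108 Y123.3370
M3 S872
G1 X144.9053 Y152.5587 F1134
G1 X35.6342 Y177.3330 F1134
G1 X163.4239 Y126.1816 F1134
G1 X50.7643 Y166.2143 F1134
G1 X151.5188 Y33.0947 F1134
M5
G0 X0.0000 Y0.0000

1 u = 1 mm; y_m = 183.6277 − y.

[1] `<path>` quadratic bezier, #ff8800→cut S872 F1134: (93.6601,137.9565) → (78.3596,139.6401) → (60.4726,133.0753) → (39.9991,118.2620)

[2] `<path>` quadratic bezier, #ff0000→engrave S333 F2808: (194.0555,44.8882) → (177.8444,89.3415) → (166.4379,126.5221) → (159.8360,156.4299)

[3] `<path>` open polyline, #ff8800→cut S872 F1134: (233.6108,123.3370) → (144.9053,152.5587) → (35.6342,177.3330) → (163.4239,126.1816) → (50.7643,166.2143) → (151.5188,33.0947)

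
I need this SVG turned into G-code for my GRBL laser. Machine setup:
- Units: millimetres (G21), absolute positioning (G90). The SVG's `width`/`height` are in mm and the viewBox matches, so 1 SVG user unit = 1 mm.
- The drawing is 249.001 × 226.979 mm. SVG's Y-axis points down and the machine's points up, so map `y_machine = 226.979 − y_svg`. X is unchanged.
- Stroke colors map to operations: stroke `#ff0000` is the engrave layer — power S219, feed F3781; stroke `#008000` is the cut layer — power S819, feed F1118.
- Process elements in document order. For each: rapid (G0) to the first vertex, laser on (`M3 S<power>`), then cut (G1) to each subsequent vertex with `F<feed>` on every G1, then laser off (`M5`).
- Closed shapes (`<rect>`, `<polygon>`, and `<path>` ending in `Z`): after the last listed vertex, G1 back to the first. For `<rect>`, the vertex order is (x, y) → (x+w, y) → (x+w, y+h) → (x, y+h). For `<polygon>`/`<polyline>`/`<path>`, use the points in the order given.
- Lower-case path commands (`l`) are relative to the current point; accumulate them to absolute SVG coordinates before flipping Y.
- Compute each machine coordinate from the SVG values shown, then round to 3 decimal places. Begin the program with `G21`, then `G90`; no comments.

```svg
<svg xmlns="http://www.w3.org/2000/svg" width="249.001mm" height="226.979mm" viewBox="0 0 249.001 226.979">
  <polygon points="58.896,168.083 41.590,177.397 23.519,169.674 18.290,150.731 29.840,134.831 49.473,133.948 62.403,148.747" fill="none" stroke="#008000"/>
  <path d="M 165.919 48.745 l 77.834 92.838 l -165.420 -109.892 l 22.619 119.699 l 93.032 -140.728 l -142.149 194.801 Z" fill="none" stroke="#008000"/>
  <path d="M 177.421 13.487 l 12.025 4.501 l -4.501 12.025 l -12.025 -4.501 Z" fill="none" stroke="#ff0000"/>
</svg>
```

G21
G90
G0 X58.896 Y58.896
M3 S819
G1 X41.590 Y49.582 F1118
G1 X23.519 Y57.305 F1118
G1 X18.290 Y76.248 F1118
G1 X29.840 Y92.148 F1118
G1 X49.473 Y93.031 F1118
G1 X62.403 Y78.232 F1118
G1 X58.896 Y58.896 F1118
M5
G0 X165.919 Y178.234
M3 S819
G1 X243.753 Y85.396 F1118
G1 X78.333 Y195.288 F1118
G1 X100.952 Y75.589 F1118
G1 X193.984 Y216.317 F1118
G1 X51.835 Y21.516 F1118
G1 X165.919 Y178.234 F1118
M5
G0 X177.421 Y213.492
M3 S219
G1 X189.446 Y208.991 F3781
G1 X184.945 Y196.966 F3781
G1 X172.920 Y201.467 F3781
G1 X177.421 Y213.492 F3781
M5

Since the viewBox matches the mm dimensions, user units are millimetres directly. The only transform is the Y-flip y_m = 226.979 − y_svg.

Shape 1 is a regular polygon drawn with `<polygon>`. Its stroke #008000 means cut at S819, F1118. After flipping Y the toolpath is (58.896,58.896) → (41.590,49.582) → (23.519,57.305) → (18.290,76.248) → (29.840,92.148) → (49.473,93.031) → (62.403,78.232) → (58.896,58.896), returning to the start.

Shape 2 is a closed polygon drawn with `<path>`. Its stroke #008000 means cut at S819, F1118. After flipping Y the toolpath is (165.919,178.234) → (243.753,85.396) → (78.333,195.288) → (100.952,75.589) → (193.984,216.317) → (51.835,21.516) → (165.919,178.234), returning to the start.

Shape 3 is a regular polygon drawn with `<path>`. Its stroke #ff0000 means engrave at S219, F3781. After flipping Y the toolpath is (177.421,213.492) → (189.446,208.991) → (184.945,196.966) → (172.920,201.467) → (177.421,213.492), returning to the start.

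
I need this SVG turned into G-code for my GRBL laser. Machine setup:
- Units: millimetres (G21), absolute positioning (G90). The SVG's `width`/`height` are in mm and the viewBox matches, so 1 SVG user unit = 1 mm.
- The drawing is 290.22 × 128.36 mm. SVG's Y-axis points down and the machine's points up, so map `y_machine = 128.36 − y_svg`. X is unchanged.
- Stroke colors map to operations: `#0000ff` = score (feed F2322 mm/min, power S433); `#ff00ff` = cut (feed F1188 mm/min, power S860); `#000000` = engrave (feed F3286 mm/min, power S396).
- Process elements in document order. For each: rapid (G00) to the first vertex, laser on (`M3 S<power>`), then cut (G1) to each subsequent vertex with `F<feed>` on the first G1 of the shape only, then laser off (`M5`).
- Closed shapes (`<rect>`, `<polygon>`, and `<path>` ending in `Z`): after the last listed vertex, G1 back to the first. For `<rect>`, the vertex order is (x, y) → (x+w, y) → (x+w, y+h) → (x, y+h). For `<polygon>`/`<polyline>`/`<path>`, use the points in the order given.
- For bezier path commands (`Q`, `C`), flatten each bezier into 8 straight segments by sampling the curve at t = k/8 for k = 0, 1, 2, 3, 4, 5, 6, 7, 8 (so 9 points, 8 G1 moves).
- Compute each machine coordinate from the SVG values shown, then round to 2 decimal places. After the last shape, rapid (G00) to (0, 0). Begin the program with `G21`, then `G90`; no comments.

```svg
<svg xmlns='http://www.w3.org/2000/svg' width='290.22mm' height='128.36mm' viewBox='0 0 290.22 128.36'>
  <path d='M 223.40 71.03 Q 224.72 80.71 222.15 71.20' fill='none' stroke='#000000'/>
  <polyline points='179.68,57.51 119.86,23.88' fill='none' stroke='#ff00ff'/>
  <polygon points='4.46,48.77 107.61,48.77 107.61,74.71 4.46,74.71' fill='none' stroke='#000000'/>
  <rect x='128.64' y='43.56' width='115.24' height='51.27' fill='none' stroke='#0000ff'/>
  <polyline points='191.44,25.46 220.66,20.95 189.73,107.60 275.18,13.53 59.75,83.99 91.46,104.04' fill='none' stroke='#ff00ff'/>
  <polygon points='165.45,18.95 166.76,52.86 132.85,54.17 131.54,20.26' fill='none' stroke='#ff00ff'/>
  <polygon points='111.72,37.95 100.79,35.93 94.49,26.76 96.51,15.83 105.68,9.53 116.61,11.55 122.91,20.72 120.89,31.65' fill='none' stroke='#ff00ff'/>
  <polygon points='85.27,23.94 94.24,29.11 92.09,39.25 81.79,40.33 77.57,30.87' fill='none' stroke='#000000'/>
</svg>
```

1 u = 1 mm; y_m = 128.36 − y.

[1] `<path>` quadratic bezier, #000000→engrave S396 F3286: (223.40,57.33) → (223.67,55.21) → (223.82,53.69) → (223.84,52.77) → (223.75,52.45) → (223.53,52.73) → (223.19,53.60) → (222.73,55.08) → (222.15,57.16)

[2] `<polyline>` line segment, #ff00ff→cut S860 F1188: (179.68,70.85) → (119.86,104.48)

[3] `<polygon>` rectangle, #000000→engrave S396 F3286: (4.46,79.59) → (107.61,79.59) → (107.61,53.65) → (4.46,53.65) → (4.46,79.59) (closed)

[4] `<rect>` rectangle, #0000ff→score S433 F2322: (128.64,84.80) → (243.88,84.80) → (243.88,33.53) → (128.64,33.53) → (128.64,84.80) (closed)

[5] `<polyline>` open polyline, #ff00ff→cut S860 F1188: (191.44,102.90) → (220.66,107.41) → (189.73,20.76) → (275.18,114.83) → (59.75,44.37) → (91.46,24.32)

[6] `<polygon>` regular polygon, #ff00ff→cut S860 F1188: (165.45,109.41) → (166.76,75.50) → (132.85,74.19) → (131.54,108.10) → (165.45,109.41) (closed)

[7] `<polygon>` regular polygon, #ff00ff→cut S860 F1188: (111.72,90.41) → (100.79,92.43) → (94.49,101.60) → (96.51,112.53) → (105.68,118.83) → (116.61,116.81) → (122.91,107.64) → (120.89,96.71) → (111.72,90.41) (closed)

[8] `<polygon>` regular polygon, #000000→engrave S396 F3286: (85.27,104.42) → (94.24,99.25) → (92.09,89.11) → (81.79,88.03) → (77.57,97.49) → (85.27,104.42) (closed)

G21
G90
G00 X223.40 Y57.33
M3 S396
G1 X223.67 Y55.21 F3286
G1 X223.82 Y53.69
G1 X223.84 Y52.77
G1 X223.75 Y52.45
G1 X223.53 Y52.73
G1 X223.19 Y53.60
G1 X222.73 Y55.08
G1 X222.15 Y57.16
M5
G00 X179.68 Y70.85
M3 S860
G1 X119.86 Y104.48 F1188
M5
G00 X4.46 Y79.59
M3 S396
G1 X107.61 Y79.59 F3286
G1 X107.61 Y53.65
G1 X4.46 Y53.65
G1 X4.46 Y79.59
M5
G00 X128.64 Y84.80
M3 S433
G1 X243.88 Y84.80 F2322
G1 X243.88 Y33.53
G1 X128.64 Y33.53
G1 X128.64 Y84.80
M5
G00 X191.44 Y102.90
M3 S860
G1 X220.66 Y107.41 F1188
G1 X189.73 Y20.76
G1 X275.18 Y114.83
G1 X59.75 Y44.37
G1 X91.46 Y24.32
M5
G00 X165.45 Y109.41
M3 S860
G1 X166.76 Y75.50 F1188
G1 X132.85 Y74.19
G1 X131.54 Y108.10
G1 X165.45 Y109.41
M5
G00 X111.72 Y90.41
M3 S860
G1 X100.79 Y92.43 F1188
G1 X94.49 Y101.60
G1 X96.51 Y112.53
G1 X105.68 Y118.83
G1 X116.61 Y116.81
G1 X122.91 Y107.64
G1 X120.89 Y96.71
G1 X111.72 Y90.41
M5
G00 X85.27 Y104.42
M3 S396
G1 X94.24 Y99.25 F3286
G1 X92.09 Y89.11
G1 X81.79 Y88.03
G1 X77.57 Y97.49
G1 X85.27 Y104.42
M5
G00 X0.00 Y0.00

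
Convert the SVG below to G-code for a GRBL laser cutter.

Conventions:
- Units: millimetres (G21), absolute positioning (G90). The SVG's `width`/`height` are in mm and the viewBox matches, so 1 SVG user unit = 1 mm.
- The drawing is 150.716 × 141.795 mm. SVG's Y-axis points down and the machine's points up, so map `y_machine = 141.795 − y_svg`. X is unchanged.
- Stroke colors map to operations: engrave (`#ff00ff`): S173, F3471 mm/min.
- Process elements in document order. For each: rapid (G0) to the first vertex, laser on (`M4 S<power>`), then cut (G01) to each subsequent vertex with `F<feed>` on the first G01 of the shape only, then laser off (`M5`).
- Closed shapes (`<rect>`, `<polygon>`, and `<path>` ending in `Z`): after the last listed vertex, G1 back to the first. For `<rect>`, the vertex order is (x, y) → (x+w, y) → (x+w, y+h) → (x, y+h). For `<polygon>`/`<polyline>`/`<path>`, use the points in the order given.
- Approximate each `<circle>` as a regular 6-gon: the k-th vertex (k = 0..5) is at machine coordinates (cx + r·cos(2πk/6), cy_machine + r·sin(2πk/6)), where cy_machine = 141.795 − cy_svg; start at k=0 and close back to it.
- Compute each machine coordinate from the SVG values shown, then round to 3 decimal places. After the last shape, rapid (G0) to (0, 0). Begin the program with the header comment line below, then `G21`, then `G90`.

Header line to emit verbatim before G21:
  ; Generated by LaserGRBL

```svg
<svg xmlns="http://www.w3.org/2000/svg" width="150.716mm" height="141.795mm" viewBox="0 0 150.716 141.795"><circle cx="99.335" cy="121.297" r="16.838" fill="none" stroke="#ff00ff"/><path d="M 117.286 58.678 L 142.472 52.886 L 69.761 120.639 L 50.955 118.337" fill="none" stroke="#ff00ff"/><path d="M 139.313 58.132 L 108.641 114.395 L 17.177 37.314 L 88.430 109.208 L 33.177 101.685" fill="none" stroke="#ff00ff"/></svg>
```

; Generated by LaserGRBL
G21
G90
G0 X116.173 Y20.498
M4 S173
G01 X107.754 Y35.080 F3471
G01 X90.916 Y35.080
G01 X82.497 Y20.498
G01 X90.916 Y5.916
G01 X107.754 Y5.916
G01 X116.173 Y20.498
M5
G0 X117.286 Y83.117
M4 S173
G01 X142.472 Y88.909 F3471
G01 X69.761 Y21.156
G01 X50.955 Y23.458
M5
G0 X139.313 Y83.663
M4 S173
G01 X108.641 Y27.400 F3471
G01 X17.177 Y104.481
G01 X88.430 Y32.587
G01 X33.177 Y40.110
M5
G0 X0.000 Y0.000

Since the viewBox matches the mm dimensions, user units are millimetres directly. The only transform is the Y-flip y_m = 141.795 − y_svg.

Shape 1 is a circle drawn with `<circle>`. Its stroke #ff00ff means engrave at S173, F3471. After flipping Y the toolpath is (116.173,20.498) → (107.754,35.080) → (90.916,35.080) → (82.497,20.498) → (90.916,5.916) → (107.754,5.916) → (116.173,20.498), returning to the start.

Shape 2 is a open polyline drawn with `<path>`. Its stroke #ff00ff means engrave at S173, F3471. After flipping Y the toolpath is (117.286,83.117) → (142.472,88.909) → (69.761,21.156) → (50.955,23.458).

Shape 3 is a open polyline drawn with `<path>`. Its stroke #ff00ff means engrave at S173, F3471. After flipping Y the toolpath is (139.313,83.663) → (108.641,27.400) → (17.177,104.481) → (88.430,32.587) → (33.177,40.110).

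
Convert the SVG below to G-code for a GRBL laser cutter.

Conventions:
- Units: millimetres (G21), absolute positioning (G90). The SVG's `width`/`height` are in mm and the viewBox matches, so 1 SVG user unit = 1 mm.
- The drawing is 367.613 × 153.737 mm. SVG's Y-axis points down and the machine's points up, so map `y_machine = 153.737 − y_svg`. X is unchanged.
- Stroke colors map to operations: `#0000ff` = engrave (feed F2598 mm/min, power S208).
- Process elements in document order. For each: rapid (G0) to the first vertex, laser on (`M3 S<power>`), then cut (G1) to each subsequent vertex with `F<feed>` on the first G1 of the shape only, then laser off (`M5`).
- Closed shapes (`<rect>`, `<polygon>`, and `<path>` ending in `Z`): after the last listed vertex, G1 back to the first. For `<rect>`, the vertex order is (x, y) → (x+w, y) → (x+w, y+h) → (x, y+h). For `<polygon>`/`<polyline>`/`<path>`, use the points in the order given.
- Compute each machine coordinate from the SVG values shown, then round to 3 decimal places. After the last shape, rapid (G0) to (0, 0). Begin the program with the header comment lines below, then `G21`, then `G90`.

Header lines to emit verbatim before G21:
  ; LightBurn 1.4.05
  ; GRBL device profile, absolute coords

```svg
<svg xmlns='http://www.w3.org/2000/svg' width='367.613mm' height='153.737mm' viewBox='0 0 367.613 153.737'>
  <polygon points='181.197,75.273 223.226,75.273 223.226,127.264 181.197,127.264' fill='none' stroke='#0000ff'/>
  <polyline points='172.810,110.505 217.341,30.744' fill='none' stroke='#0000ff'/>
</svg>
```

1 u = 1 mm; y_m = 153.737 − y.

[1] `<polygon>` rectangle, #0000ff→engrave S208 F2598: (181.197,78.464) → (223.226,78.464) → (223.226,26.473) → (181.197,26.473) → (181.197,78.464) (closed)

[2] `<polyline>` line segment, #0000ff→engrave S208 F2598: (172.810,43.232) → (217.341,122.993)

; LightBurn 1.4.05
; GRBL device profile, absolute coords
G21
G90
G0 X181.197 Y78.464
M3 S208
G1 X223.226 Y78.464 F2598
G1 X223.226 Y26.473
G1 X181.197 Y26.473
G1 X181.197 Y78.464
M5
G0 X172.810 Y43.232
M3 S208
G1 X217.341 Y122.993 F2598
M5
G0 X0.000 Y0.000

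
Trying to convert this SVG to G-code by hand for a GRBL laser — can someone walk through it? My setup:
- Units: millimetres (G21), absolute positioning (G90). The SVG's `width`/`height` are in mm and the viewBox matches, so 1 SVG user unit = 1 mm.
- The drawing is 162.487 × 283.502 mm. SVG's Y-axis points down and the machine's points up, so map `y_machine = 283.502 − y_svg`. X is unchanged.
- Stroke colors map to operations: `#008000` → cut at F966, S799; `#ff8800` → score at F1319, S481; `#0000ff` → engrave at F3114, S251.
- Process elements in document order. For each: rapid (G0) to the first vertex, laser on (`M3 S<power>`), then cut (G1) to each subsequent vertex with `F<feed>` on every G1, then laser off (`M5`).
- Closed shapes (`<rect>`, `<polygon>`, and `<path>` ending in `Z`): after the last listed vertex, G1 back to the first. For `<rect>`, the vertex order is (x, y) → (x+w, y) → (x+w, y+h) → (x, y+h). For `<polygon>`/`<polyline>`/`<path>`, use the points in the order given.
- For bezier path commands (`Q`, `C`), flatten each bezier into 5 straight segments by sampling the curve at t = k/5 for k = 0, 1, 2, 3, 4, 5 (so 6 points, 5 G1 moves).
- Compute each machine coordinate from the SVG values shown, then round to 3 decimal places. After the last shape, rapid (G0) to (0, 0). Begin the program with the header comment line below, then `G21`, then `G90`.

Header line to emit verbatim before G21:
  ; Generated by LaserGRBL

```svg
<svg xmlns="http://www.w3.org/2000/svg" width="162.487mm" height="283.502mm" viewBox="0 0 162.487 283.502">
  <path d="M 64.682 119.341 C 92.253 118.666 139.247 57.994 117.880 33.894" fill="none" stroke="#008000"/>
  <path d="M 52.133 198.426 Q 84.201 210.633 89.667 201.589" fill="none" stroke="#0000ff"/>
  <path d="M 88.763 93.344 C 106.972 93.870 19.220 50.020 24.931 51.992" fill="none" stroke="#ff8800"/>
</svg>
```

; Generated by LaserGRBL
G21
G90
G0 X64.682 Y164.161
M3 S799
G1 X82.853 Y170.993 F966
G1 X101.472 Y187.589 F966
G1 X116.325 Y209.314 F966
G1 X123.199 Y231.532 F966
G1 X117.880 Y249.608 F966
M5
G0 X52.133 Y85.076
M3 S251
G1 X63.896 Y81.043 F3114
G1 X73.531 Y78.711 F3114
G1 X81.038 Y78.078 F3114
G1 X86.417 Y79.145 F3114
G1 X89.667 Y81.913 F3114
M5
G0 X88.763 Y190.158
M3 S481
G1 X88.568 Y194.446 F1319
G1 X72.516 Y205.055 F1319
G1 X50.177 Y217.655 F1319
G1 X31.125 Y227.916 F1319
G1 X24.931 Y231.510 F1319
M5
G0 X0.000 Y0.000

1 u = 1 mm; y_m = 283.502 − y.

[1] `<path>` cubic bezier, #008000→cut S799 F966: (64.682,164.161) → (82.853,170.993) → (101.472,187.589) → (116.325,209.314) → (123.199,231.532) → (117.880,249.608)

[2] `<path>` quadratic bezier, #0000ff→engrave S251 F3114: (52.133,85.076) → (63.896,81.043) → (73.531,78.711) → (81.038,78.078) → (86.417,79.145) → (89.667,81.913)

[3] `<path>` cubic bezier, #ff8800→score S481 F1319: (88.763,190.158) → (88.568,194.446) → (72.516,205.055) → (50.177,217.655) → (31.125,227.916) → (24.931,231.510)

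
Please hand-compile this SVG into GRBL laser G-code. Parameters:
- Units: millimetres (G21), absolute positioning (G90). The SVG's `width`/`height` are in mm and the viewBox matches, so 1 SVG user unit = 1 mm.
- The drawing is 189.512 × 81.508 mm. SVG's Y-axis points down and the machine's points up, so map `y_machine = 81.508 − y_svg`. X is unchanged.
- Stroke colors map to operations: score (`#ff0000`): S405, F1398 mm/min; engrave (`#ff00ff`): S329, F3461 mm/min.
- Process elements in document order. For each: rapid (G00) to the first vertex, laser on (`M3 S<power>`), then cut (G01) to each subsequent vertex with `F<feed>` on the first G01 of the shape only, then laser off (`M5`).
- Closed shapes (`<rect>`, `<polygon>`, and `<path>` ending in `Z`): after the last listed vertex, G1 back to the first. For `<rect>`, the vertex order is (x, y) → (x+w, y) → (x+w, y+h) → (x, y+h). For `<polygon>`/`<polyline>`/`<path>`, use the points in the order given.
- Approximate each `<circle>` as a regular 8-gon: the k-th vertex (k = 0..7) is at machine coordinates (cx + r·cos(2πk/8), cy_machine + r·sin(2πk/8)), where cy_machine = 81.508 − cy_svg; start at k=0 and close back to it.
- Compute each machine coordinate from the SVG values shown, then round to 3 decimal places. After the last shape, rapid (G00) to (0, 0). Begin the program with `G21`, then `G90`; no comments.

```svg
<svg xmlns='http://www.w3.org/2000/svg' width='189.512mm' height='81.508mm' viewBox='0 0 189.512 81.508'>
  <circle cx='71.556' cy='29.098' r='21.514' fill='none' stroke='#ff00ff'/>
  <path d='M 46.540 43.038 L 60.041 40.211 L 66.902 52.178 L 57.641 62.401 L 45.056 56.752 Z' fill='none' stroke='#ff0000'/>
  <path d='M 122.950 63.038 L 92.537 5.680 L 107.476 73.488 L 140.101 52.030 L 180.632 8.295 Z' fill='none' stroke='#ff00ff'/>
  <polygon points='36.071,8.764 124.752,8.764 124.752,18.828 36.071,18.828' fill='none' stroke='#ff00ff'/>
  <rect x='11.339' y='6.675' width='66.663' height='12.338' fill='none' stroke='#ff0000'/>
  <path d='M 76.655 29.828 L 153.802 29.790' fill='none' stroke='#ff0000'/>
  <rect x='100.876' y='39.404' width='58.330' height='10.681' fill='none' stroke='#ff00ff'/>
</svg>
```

viewBox `0 0 189.512 81.508` with mm width/height → 1 unit = 1 mm. Flip: y_m = 81.508 − y_svg.

**Shape 1** — `<circle>` circle, stroke `#ff00ff` → engrave (S329, F3461). Machine vertices: (93.070,52.410) → (86.769,67.623) → (71.556,73.924) → (56.343,67.623) → (50.042,52.410) → (56.343,37.197) → (71.556,30.896) → (86.769,37.197) → (93.070,52.410). Closed: final G1 returns to the first vertex.

**Shape 2** — `<path>` regular polygon, stroke `#ff0000` → score (S405, F1398). Machine vertices: (46.540,38.470) → (60.041,41.297) → (66.902,29.330) → (57.641,19.107) → (45.056,24.756) → (46.540,38.470). Closed: final G1 returns to the first vertex.

**Shape 3** — `<path>` closed polygon, stroke `#ff00ff` → engrave (S329, F3461). Machine vertices: (122.950,18.470) → (92.537,75.828) → (107.476,8.020) → (140.101,29.478) → (180.632,73.213) → (122.950,18.470). Closed: final G1 returns to the first vertex.

**Shape 4** — `<polygon>` rectangle, stroke `#ff00ff` → engrave (S329, F3461). Machine vertices: (36.071,72.744) → (124.752,72.744) → (124.752,62.680) → (36.071,62.680) → (36.071,72.744). Closed: final G1 returns to the first vertex.

**Shape 5** — `<rect>` rectangle, stroke `#ff0000` → score (S405, F1398). Machine vertices: (11.339,74.833) → (78.002,74.833) → (78.002,62.495) → (11.339,62.495) → (11.339,74.833). Closed: final G1 returns to the first vertex.

**Shape 6** — `<path>` line segment, stroke `#ff0000` → score (S405, F1398). Machine vertices: (76.655,51.680) → (153.802,51.718). Open path.

**Shape 7** — `<rect>` rectangle, stroke `#ff00ff` → engrave (S329, F3461). Machine vertices: (100.876,42.104) → (159.206,42.104) → (159.206,31.423) → (100.876,31.423) → (100.876,42.104). Closed: final G1 returns to the first vertex.

G21
G90
G00 X93.070 Y52.410
M3 S329
G01 X86.769 Y67.623 F3461
G01 X71.556 Y73.924
G01 X56.343 Y67.623
G01 X50.042 Y52.410
G01 X56.343 Y37.197
G01 X71.556 Y30.896
G01 X86.769 Y37.197
G01 X93.070 Y52.410
M5
G00 X46.540 Y38.470
M3 S405
G01 X60.041 Y41.297 F1398
G01 X66.902 Y29.330
G01 X57.641 Y19.107
G01 X45.056 Y24.756
G01 X46.540 Y38.470
M5
G00 X122.950 Y18.470
M3 S329
G01 X92.537 Y75.828 F3461
G01 X107.476 Y8.020
G01 X140.101 Y29.478
G01 X180.632 Y73.213
G01 X122.950 Y18.470
M5
G00 X36.071 Y72.744
M3 S329
G01 X124.752 Y72.744 F3461
G01 X124.752 Y62.680
G01 X36.071 Y62.680
G01 X36.071 Y72.744
M5
G00 X11.339 Y74.833
M3 S405
G01 X78.002 Y74.833 F1398
G01 X78.002 Y62.495
G01 X11.339 Y62.495
G01 X11.339 Y74.833
M5
G00 X76.655 Y51.680
M3 S405
G01 X153.802 Y51.718 F1398
M5
G00 X100.876 Y42.104
M3 S329
G01 X159.206 Y42.104 F3461
G01 X159.206 Y31.423
G01 X100.876 Y31.423
G01 X100.876 Y42.104
M5
G00 X0.000 Y0.000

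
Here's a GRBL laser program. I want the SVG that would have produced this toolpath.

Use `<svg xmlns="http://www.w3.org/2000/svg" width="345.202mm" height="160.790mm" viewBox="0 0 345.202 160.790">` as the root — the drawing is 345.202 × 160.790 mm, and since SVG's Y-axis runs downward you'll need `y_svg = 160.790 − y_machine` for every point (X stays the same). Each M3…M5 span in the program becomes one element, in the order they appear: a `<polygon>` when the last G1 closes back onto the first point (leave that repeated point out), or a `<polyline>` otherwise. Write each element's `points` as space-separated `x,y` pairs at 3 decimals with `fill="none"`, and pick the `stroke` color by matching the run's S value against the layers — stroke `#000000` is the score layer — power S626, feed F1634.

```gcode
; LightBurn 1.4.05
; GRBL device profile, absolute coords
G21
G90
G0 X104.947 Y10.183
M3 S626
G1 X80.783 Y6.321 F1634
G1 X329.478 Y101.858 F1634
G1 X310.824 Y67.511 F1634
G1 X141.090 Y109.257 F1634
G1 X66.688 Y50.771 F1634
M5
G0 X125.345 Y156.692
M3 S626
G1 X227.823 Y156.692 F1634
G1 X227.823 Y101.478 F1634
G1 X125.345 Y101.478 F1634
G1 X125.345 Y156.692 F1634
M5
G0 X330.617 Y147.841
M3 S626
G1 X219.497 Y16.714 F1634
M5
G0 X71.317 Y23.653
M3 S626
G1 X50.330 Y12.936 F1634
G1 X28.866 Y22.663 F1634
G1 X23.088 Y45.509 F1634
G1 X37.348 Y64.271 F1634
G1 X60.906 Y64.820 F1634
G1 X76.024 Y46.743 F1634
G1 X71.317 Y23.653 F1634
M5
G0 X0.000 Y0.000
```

Each laser-on run becomes one SVG element. Flip Y back into SVG space with y_svg = 160.790 − y_machine. Every run uses S626, so all elements get stroke `#000000` (score).

Run 1: The run is open, so emit a `<polyline>` with points (Y-flipped): 104.947,150.607 80.783,154.469 329.478,58.932 310.824,93.279 141.090,51.533 66.688,110.019.

Run 2: The run returns to its start, so emit a `<polygon>` with points (Y-flipped): 125.345,4.098 227.823,4.098 227.823,59.312 125.345,59.312.

Run 3: The run is open, so emit a `<polyline>` with points (Y-flipped): 330.617,12.949 219.497,144.076.

Run 4: The run returns to its start, so emit a `<polygon>` with points (Y-flipped): 71.317,137.137 50.330,147.854 28.866,138.127 23.088,115.281 37.348,96.519 60.906,95.970 76.024,114.047.

<svg xmlns="http://www.w3.org/2000/svg" width="345.202mm" height="160.790mm" viewBox="0 0 345.202 160.790">
  <polyline points="104.947,150.607 80.783,154.469 329.478,58.932 310.824,93.279 141.090,51.533 66.688,110.019" fill="none" stroke="#000000"/>
  <polygon points="125.345,4.098 227.823,4.098 227.823,59.312 125.345,59.312" fill="none" stroke="#000000"/>
  <polyline points="330.617,12.949 219.497,144.076" fill="none" stroke="#000000"/>
  <polygon points="71.317,137.137 50.330,147.854 28.866,138.127 23.088,115.281 37.348,96.519 60.906,95.970 76.024,114.047" fill="none" stroke="#000000"/>
</svg>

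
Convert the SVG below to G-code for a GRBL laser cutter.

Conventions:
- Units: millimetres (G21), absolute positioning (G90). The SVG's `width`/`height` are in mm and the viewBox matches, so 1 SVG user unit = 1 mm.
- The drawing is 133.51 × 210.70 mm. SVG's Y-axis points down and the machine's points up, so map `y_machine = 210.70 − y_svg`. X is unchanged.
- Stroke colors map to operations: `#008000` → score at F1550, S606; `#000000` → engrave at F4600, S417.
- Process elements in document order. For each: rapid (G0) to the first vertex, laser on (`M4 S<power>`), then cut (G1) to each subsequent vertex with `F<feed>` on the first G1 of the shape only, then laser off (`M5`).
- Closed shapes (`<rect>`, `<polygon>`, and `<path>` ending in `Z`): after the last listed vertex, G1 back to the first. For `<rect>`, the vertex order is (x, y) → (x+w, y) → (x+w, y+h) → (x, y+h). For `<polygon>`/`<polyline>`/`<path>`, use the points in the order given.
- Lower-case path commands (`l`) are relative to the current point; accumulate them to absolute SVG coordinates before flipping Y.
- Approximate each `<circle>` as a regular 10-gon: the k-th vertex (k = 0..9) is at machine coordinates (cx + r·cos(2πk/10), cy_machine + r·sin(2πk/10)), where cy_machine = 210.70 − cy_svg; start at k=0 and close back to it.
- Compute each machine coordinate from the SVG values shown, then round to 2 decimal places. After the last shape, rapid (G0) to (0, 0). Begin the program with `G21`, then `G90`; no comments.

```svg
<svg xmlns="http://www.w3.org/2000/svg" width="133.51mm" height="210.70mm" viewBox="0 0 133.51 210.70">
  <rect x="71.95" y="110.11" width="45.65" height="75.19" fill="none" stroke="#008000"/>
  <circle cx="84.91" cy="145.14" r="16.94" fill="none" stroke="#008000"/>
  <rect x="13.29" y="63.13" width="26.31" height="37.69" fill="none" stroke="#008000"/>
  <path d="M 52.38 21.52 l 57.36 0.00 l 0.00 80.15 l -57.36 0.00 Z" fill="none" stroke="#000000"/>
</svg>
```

G21
G90
G0 X71.95 Y100.59
M4 S606
G1 X117.60 Y100.59 F1550
G1 X117.60 Y25.40
G1 X71.95 Y25.40
G1 X71.95 Y100.59
M5
G0 X101.85 Y65.56
M4 S606
G1 X98.61 Y75.52 F1550
G1 X90.14 Y81.67
G1 X79.68 Y81.67
G1 X71.21 Y75.52
G1 X67.97 Y65.56
G1 X71.21 Y55.60
G1 X79.68 Y49.45
G1 X90.14 Y49.45
G1 X98.61 Y55.60
G1 X101.85 Y65.56
M5
G0 X13.29 Y147.57
M4 S606
G1 X39.60 Y147.57 F1550
G1 X39.60 Y109.88
G1 X13.29 Y109.88
G1 X13.29 Y147.57
M5
G0 X52.38 Y189.18
M4 S417
G1 X109.74 Y189.18 F4600
G1 X109.74 Y109.03
G1 X52.38 Y109.03
G1 X52.38 Y189.18
M5
G0 X0.00 Y0.00

viewBox `0 0 133.51 210.70` with mm width/height → 1 unit = 1 mm. Flip: y_m = 210.70 − y_svg.

**Shape 1** — `<rect>` rectangle, stroke `#008000` → score (S606, F1550). Machine vertices: (71.95,100.59) → (117.60,100.59) → (117.60,25.40) → (71.95,25.40) → (71.95,100.59). Closed: final G1 returns to the first vertex.

**Shape 2** — `<circle>` circle, stroke `#008000` → score (S606, F1550). Machine vertices: (101.85,65.56) → (98.61,75.52) → (90.14,81.67) → (79.68,81.67) → (71.21,75.52) → (67.97,65.56) → (71.21,55.60) → (79.68,49.45) → (90.14,49.45) → (98.61,55.60) → (101.85,65.56). Closed: final G1 returns to the first vertex.

**Shape 3** — `<rect>` rectangle, stroke `#008000` → score (S606, F1550). Machine vertices: (13.29,147.57) → (39.60,147.57) → (39.60,109.88) → (13.29,109.88) → (13.29,147.57). Closed: final G1 returns to the first vertex.

**Shape 4** — `<path>` rectangle, stroke `#000000` → engrave (S417, F4600). Machine vertices: (52.38,189.18) → (109.74,189.18) → (109.74,109.03) → (52.38,109.03) → (52.38,189.18). Closed: final G1 returns to the first vertex.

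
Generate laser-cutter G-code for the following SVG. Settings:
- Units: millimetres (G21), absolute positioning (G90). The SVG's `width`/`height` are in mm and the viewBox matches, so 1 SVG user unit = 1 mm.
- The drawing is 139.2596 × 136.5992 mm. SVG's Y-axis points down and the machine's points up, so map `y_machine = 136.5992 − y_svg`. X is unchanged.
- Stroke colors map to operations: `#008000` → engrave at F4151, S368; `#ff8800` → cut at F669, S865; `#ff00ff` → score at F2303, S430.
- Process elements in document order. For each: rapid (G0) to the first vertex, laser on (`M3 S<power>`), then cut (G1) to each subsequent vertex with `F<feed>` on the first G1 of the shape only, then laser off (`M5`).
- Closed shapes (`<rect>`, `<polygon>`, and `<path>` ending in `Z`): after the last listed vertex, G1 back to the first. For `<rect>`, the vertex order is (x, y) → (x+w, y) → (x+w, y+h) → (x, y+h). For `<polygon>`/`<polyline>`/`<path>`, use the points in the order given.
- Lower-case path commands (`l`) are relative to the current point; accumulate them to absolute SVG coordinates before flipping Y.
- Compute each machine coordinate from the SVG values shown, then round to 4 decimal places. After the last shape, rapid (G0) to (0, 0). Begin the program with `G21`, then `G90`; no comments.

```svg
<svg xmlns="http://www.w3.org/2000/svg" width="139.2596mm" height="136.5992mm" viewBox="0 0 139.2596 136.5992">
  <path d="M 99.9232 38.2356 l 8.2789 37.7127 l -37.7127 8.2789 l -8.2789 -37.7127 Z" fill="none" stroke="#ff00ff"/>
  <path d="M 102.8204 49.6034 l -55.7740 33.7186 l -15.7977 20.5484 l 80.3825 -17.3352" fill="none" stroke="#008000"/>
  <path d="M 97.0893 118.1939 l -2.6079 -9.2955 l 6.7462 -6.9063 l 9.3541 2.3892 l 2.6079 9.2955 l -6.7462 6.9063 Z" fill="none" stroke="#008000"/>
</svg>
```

G21
G90
G0 X99.9232 Y98.3636
M3 S430
G1 X108.2021 Y60.6509 F2303
G1 X70.4894 Y52.3720
G1 X62.2105 Y90.0847
G1 X99.9232 Y98.3636
M5
G0 X102.8204 Y86.9958
M3 S368
G1 X47.0464 Y53.2772 F4151
G1 X31.2487 Y32.7288
G1 X111.6312 Y50.0640
M5
G0 X97.0893 Y18.4053
M3 S368
G1 X94.4814 Y27.7008 F4151
G1 X101.2276 Y34.6071
G1 X110.5817 Y32.2179
G1 X113.1896 Y22.9224
G1 X106.4434 Y16.0161
G1 X97.0893 Y18.4053
M5
G0 X0.0000 Y0.0000

viewBox `0 0 139.2596 136.5992` with mm width/height → 1 unit = 1 mm. Flip: y_m = 136.5992 − y_svg.

**Shape 1** — `<path>` regular polygon, stroke `#ff00ff` → score (S430, F2303). Machine vertices: (99.9232,98.3636) → (108.2021,60.6509) → (70.4894,52.3720) → (62.2105,90.0847) → (99.9232,98.3636). Closed: final G1 returns to the first vertex.

**Shape 2** — `<path>` open polyline, stroke `#008000` → engrave (S368, F4151). Machine vertices: (102.8204,86.9958) → (47.0464,53.2772) → (31.2487,32.7288) → (111.6312,50.0640). Open path.

**Shape 3** — `<path>` regular polygon, stroke `#008000` → engrave (S368, F4151). Machine vertices: (97.0893,18.4053) → (94.4814,27.7008) → (101.2276,34.6071) → (110.5817,32.2179) → (113.1896,22.9224) → (106.4434,16.0161) → (97.0893,18.4053). Closed: final G1 returns to the first vertex.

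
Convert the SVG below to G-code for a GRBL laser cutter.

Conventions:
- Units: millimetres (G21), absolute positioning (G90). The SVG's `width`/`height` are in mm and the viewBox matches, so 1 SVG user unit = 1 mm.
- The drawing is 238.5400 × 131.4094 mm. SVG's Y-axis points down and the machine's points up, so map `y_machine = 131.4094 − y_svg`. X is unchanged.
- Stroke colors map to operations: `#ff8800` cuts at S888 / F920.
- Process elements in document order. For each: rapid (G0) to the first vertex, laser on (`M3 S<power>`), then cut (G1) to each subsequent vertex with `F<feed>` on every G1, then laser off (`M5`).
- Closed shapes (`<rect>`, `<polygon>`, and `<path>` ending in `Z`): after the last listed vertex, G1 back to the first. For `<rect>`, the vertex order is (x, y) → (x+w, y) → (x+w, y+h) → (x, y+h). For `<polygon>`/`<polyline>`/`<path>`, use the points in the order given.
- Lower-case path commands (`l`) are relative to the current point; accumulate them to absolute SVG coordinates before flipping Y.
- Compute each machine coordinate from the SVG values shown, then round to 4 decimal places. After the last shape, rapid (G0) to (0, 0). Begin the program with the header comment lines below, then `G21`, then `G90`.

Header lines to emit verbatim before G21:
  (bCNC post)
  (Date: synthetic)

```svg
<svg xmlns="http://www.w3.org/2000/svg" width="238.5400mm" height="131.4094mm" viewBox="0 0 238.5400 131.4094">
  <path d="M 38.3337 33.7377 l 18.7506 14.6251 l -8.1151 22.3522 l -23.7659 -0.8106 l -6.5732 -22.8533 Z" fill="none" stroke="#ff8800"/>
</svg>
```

Since the viewBox matches the mm dimensions, user units are millimetres directly. The only transform is the Y-flip y_m = 131.4094 − y_svg.

Shape 1 is a regular polygon drawn with `<path>`. Its stroke #ff8800 means cut at S888, F920. After flipping Y the toolpath is (38.3337,97.6717) → (57.0843,83.0466) → (48.9692,60.6944) → (25.2033,61.5050) → (18.6301,84.3583) → (38.3337,97.6717), returning to the start.

(bCNC post)
(Date: synthetic)
G21
G90
G0 X38.3337 Y97.6717
M3 S888
G1 X57.0843 Y83.0466 F920
G1 X48.9692 Y60.6944 F920
G1 X25.2033 Y61.5050 F920
G1 X18.6301 Y84.3583 F920
G1 X38.3337 Y97.6717 F920
M5
G0 X0.0000 Y0.0000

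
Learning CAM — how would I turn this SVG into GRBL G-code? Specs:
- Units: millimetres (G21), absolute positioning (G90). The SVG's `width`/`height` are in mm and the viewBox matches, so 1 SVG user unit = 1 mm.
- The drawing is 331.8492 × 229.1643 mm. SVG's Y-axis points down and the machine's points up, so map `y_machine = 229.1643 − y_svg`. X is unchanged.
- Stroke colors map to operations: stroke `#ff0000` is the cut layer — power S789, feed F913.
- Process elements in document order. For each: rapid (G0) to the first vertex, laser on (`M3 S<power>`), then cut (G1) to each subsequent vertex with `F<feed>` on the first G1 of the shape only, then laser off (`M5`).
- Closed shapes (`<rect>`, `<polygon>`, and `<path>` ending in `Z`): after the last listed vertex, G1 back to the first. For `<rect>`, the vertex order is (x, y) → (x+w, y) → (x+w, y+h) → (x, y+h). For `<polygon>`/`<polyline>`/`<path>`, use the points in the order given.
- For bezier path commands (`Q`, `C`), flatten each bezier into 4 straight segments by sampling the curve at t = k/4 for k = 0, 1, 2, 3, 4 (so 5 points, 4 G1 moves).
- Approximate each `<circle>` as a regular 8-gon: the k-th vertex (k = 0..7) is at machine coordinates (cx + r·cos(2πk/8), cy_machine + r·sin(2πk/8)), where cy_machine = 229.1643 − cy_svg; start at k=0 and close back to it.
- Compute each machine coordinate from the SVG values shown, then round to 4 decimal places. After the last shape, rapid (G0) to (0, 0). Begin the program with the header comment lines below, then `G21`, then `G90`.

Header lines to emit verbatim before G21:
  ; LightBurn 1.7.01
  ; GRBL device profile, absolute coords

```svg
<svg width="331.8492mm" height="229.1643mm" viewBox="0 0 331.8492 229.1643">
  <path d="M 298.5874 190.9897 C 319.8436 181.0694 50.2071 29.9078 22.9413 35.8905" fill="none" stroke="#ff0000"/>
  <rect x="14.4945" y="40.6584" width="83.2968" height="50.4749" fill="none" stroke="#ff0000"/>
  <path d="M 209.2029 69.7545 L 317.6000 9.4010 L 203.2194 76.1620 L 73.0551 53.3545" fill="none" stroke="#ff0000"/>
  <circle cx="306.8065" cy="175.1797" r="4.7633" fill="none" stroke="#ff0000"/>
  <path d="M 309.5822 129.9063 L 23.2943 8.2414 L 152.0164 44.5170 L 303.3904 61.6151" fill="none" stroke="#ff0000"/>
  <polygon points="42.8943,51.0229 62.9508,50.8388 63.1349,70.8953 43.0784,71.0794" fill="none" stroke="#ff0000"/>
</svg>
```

; LightBurn 1.7.01
; GRBL device profile, absolute coords
G21
G90
G0 X298.5874 Y38.1746
M3 S789
G1 X268.3194 Y67.4353 F913
G1 X178.9601 Y121.6878
G1 X80.5029 Y172.9585
G1 X22.9413 Y193.2738
M5
G0 X14.4945 Y188.5059
M3 S789
G1 X97.7913 Y188.5059 F913
G1 X97.7913 Y138.0310
G1 X14.4945 Y138.0310
G1 X14.4945 Y188.5059
M5
G0 X209.2029 Y159.4098
M3 S789
G1 X317.6000 Y219.7633 F913
G1 X203.2194 Y153.0023
G1 X73.0551 Y175.8098
M5
G0 X311.5698 Y53.9846
M3 S789
G1 X310.1747 Y57.3528 F913
G1 X306.8065 Y58.7479
G1 X303.4383 Y57.3528
G1 X302.0432 Y53.9846
G1 X303.4383 Y50.6164
G1 X306.8065 Y49.2213
G1 X310.1747 Y50.6164
G1 X311.5698 Y53.9846
M5
G0 X309.5822 Y99.2580
M3 S789
G1 X23.2943 Y220.9229 F913
G1 X152.0164 Y184.6473
G1 X303.3904 Y167.5492
M5
G0 X42.8943 Y178.1414
M3 S789
G1 X62.9508 Y178.3255 F913
G1 X63.1349 Y158.2690
G1 X43.0784 Y158.0849
G1 X42.8943 Y178.1414
M5
G0 X0.0000 Y0.0000

viewBox `0 0 331.8492 229.1643` with mm width/height → 1 unit = 1 mm. Flip: y_m = 229.1643 − y_svg.

**Shape 1** — `<path>` cubic bezier, stroke `#ff0000` → cut (S789, F913). Control points (SVG): P0=(298.5874,190.9897), P1=(319.8436,181.0694), P2=(50.2071,29.9078), P3=(22.9413,35.8905); sampled at t=k/4. Machine vertices: (298.5874,38.1746) → (268.3194,67.4353) → (178.9601,121.6878) → (80.5029,172.9585) → (22.9413,193.2738). Open path.

**Shape 2** — `<rect>` rectangle, stroke `#ff0000` → cut (S789, F913). Machine vertices: (14.4945,188.5059) → (97.7913,188.5059) → (97.7913,138.0310) → (14.4945,138.0310) → (14.4945,188.5059). Closed: final G1 returns to the first vertex.

**Shape 3** — `<path>` open polyline, stroke `#ff0000` → cut (S789, F913). Machine vertices: (209.2029,159.4098) → (317.6000,219.7633) → (203.2194,153.0023) → (73.0551,175.8098). Open path.

**Shape 4** — `<circle>` circle, stroke `#ff0000` → cut (S789, F913). Machine vertices: (311.5698,53.9846) → (310.1747,57.3528) → (306.8065,58.7479) → (303.4383,57.3528) → (302.0432,53.9846) → (303.4383,50.6164) → (306.8065,49.2213) → (310.1747,50.6164) → (311.5698,53.9846). Closed: final G1 returns to the first vertex.

**Shape 5** — `<path>` open polyline, stroke `#ff0000` → cut (S789, F913). Machine vertices: (309.5822,99.2580) → (23.2943,220.9229) → (152.0164,184.6473) → (303.3904,167.5492). Open path.

**Shape 6** — `<polygon>` regular polygon, stroke `#ff0000` → cut (S789, F913). Machine vertices: (42.8943,178.1414) → (62.9508,178.3255) → (63.1349,158.2690) → (43.0784,158.0849) → (42.8943,178.1414). Closed: final G1 returns to the first vertex.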